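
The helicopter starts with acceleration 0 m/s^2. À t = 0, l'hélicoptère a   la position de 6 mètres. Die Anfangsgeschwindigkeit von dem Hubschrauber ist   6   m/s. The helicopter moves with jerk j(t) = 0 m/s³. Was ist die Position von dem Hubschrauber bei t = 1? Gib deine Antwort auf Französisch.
Nous devons intégrer notre équation du jerk j(t) = 0 3 fois. La primitive du jerk est l'accélération. En utilisant a(0) = 0, nous obtenons a(t) = 0. La primitive de l'accélération est la vitesse. En utilisant v(0) = 6, nous obtenons v(t) = 6. L'intégrale de la vitesse est la position. En utilisant x(0) = 6, nous obtenons x(t) = 6·t + 6. Nous avons la position x(t) = 6·t + 6. En substituant t = 1: x(1) = 12.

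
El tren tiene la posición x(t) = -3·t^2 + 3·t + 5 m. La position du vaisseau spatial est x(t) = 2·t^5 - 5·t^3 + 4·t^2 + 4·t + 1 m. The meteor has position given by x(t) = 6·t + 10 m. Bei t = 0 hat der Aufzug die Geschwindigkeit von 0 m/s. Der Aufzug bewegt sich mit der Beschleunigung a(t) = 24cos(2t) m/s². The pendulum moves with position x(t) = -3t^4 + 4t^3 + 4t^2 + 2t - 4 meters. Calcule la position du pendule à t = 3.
Nous avons la position x(t) = -3·t^4 + 4·t^3 + 4·t^2 + 2·t - 4. En substituant t = 3: x(3) = -97.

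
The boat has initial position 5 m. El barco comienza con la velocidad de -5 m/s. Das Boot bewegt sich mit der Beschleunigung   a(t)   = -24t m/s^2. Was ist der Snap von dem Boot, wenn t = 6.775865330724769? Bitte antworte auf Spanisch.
Para resolver esto, necesitamos tomar 2 derivadas de nuestra ecuación de la aceleración a(t) = -24·t. Tomando d/dt de a(t), encontramos j(t) = -24. Derivando la sacudida, obtenemos el snap: s(t) = 0. De la ecuación del snap s(t) = 0, sustituimos t = 6.775865330724769 para obtener s = 0.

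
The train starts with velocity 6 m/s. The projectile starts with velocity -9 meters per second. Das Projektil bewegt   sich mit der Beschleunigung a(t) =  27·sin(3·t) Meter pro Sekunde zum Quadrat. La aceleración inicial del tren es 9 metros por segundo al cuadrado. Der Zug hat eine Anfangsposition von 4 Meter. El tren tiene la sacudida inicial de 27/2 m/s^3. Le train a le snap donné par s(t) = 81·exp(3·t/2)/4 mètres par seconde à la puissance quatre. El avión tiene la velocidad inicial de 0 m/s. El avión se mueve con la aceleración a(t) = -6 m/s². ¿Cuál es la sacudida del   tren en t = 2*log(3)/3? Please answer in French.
En partant du snap s(t) = 81·exp(3·t/2)/4, nous prenons 1 primitive. L'intégrale du snap, avec j(0) = 27/2, donne le jerk: j(t) = 27·exp(3·t/2)/2. De l'équation du jerk j(t) = 27·exp(3·t/2)/2, nous substituons t = 2*log(3)/3 pour obtenir j = 81/2.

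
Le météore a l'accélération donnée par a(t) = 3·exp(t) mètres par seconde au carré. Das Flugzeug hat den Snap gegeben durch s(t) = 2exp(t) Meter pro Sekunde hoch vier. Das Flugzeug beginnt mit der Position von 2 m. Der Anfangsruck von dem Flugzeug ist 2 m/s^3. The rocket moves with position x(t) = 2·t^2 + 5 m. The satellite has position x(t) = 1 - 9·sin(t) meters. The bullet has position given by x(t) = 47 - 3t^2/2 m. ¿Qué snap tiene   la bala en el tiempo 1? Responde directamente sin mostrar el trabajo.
La respuesta es 0.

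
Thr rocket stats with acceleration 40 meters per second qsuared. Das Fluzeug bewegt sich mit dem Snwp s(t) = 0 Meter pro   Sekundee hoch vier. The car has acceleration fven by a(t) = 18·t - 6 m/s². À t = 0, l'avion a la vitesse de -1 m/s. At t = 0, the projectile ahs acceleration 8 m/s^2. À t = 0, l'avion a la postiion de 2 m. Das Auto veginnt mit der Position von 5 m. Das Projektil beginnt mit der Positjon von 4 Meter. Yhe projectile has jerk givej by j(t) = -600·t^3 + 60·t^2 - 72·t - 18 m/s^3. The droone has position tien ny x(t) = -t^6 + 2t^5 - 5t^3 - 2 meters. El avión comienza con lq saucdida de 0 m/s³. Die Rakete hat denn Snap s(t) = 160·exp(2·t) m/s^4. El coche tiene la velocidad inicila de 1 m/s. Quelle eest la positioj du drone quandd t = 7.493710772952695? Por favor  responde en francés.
De l'équation de la position x(t) = -t^6 + 2·t^5 - 5·t^3 - 2, nous substituons t = 7.493710772952695 pour obtenir x = -131928.710007250.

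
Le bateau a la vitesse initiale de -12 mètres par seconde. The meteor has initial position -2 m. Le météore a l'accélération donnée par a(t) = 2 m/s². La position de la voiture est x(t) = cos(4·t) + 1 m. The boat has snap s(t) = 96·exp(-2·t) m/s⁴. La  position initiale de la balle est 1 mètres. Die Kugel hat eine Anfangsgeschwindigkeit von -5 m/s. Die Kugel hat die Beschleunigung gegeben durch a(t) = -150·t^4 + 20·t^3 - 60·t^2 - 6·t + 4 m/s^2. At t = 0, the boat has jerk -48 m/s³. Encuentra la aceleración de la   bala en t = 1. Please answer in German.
Aus der Gleichung für die Beschleunigung a(t) = -150·t^4 + 20·t^3 - 60·t^2 - 6·t + 4, setzen wir t = 1 ein und erhalten a = -192.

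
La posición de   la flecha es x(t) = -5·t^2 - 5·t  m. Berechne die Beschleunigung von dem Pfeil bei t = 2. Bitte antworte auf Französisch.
Pour résoudre ceci, nous devons prendre 2 dérivées de notre équation de la position x(t) = -5·t^2 - 5·t. La dérivée de la position donne la vitesse: v(t) = -10·t - 5. En prenant d/dt de v(t), nous trouvons a(t) = -10. En utilisant a(t) = -10 et en substituant t = 2, nous trouvons a = -10.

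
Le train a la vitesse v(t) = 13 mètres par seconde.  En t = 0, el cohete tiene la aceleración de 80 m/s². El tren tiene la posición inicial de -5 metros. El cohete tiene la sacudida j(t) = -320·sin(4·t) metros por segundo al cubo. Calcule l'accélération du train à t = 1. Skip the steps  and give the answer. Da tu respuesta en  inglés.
At t = 1, a = 0.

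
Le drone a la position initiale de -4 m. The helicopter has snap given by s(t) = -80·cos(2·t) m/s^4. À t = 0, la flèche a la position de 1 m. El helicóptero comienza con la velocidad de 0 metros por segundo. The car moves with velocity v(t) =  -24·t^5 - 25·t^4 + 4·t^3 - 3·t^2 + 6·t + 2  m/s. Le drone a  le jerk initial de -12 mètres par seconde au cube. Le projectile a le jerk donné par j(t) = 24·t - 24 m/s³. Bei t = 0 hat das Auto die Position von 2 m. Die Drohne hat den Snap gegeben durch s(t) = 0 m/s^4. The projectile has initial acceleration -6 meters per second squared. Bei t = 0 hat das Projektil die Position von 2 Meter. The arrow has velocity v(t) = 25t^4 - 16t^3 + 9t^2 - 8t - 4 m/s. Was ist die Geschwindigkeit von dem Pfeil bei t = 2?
Wir haben die Geschwindigkeit v(t) = 25·t^4 - 16·t^3 + 9·t^2 - 8·t - 4. Durch Einsetzen von t = 2: v(2) = 288.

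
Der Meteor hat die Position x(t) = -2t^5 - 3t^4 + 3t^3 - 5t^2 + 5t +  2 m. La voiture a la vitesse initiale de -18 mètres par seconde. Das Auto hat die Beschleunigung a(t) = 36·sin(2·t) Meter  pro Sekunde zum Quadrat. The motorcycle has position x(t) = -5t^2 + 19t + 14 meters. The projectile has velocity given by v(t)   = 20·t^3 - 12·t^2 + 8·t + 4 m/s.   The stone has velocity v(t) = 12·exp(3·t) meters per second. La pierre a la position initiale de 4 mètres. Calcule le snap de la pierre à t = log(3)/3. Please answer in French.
Pour résoudre ceci, nous devons prendre 3 dérivées de notre équation de la vitesse v(t) = 12·exp(3·t). En prenant d/dt de v(t), nous trouvons a(t) = 36·exp(3·t). La dérivée de l'accélération donne le jerk: j(t) = 108·exp(3·t). En prenant d/dt de j(t), nous trouvons s(t) = 324·exp(3·t). En utilisant s(t) = 324·exp(3·t) et en substituant t = log(3)/3, nous trouvons s = 972.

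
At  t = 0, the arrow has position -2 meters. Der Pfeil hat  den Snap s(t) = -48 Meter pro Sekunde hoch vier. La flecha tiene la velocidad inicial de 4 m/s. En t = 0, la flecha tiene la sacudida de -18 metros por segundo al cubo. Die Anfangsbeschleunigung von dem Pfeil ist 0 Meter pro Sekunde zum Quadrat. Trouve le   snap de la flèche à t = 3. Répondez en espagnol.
De la ecuación del snap s(t) = -48, sustituimos t = 3 para obtener s = -48.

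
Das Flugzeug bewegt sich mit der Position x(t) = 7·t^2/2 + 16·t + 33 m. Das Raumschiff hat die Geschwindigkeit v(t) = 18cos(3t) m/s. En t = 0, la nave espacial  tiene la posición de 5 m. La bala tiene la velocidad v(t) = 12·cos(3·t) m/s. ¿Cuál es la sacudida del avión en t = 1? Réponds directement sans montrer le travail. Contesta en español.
En t = 1, j = 0.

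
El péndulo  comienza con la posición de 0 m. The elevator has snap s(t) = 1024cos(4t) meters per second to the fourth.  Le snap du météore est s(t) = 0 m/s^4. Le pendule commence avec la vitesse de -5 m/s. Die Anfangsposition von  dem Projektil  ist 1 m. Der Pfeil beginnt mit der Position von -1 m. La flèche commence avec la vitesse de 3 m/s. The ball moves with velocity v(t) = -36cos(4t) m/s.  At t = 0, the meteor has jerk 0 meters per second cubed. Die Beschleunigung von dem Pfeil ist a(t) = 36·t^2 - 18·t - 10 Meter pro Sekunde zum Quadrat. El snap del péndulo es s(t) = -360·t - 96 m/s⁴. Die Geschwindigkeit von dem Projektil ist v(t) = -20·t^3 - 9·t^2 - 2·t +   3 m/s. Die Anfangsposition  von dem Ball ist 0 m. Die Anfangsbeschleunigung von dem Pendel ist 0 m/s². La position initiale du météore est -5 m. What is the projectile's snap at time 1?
We must differentiate our velocity equation v(t) = -20·t^3 - 9·t^2 - 2·t + 3 3 times. Differentiating velocity, we get acceleration: a(t) = -60·t^2 - 18·t - 2. Taking d/dt of a(t), we find j(t) = -120·t - 18. Taking d/dt of j(t), we find s(t) = -120. Using s(t) = -120 and substituting t = 1, we find s = -120.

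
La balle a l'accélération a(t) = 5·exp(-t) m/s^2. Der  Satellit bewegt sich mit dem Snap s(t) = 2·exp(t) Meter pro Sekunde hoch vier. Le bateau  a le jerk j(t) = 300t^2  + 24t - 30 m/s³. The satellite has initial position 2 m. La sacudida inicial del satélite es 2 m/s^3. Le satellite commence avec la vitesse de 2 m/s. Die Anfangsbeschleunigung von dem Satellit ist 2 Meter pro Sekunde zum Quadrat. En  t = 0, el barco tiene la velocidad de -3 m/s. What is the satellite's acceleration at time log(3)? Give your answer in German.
Ausgehend von dem Snap s(t) = 2·exp(t), nehmen wir 2 Integrale. Die Stammfunktion von dem Snap ist der Ruck. Mit j(0) = 2 erhalten wir j(t) = 2·exp(t). Die Stammfunktion von dem Ruck, mit a(0) = 2, ergibt die Beschleunigung: a(t) = 2·exp(t). Wir haben die Beschleunigung a(t) = 2·exp(t). Durch Einsetzen von t = log(3): a(log(3)) = 6.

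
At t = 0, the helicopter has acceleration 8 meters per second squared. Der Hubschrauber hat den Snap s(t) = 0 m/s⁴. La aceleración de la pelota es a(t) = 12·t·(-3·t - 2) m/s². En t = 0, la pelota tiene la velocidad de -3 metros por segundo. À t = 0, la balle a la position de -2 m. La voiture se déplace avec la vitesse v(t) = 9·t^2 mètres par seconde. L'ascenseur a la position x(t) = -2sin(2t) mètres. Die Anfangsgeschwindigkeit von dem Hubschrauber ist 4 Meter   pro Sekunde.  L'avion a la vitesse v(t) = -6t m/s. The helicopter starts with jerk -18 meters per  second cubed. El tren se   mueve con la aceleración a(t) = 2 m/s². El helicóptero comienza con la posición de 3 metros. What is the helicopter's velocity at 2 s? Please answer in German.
Um dies zu lösen, müssen wir 3 Stammfunktionen unserer Gleichung für den Snap s(t) = 0 finden. Mit ∫s(t)dt und Anwendung von j(0) = -18, finden wir j(t) = -18. Durch Integration von dem Ruck und Verwendung der Anfangsbedingung a(0) = 8, erhalten wir a(t) = 8 - 18·t. Das Integral von der Beschleunigung ist die Geschwindigkeit. Mit v(0) = 4 erhalten wir v(t) = -9·t^2 + 8·t + 4. Wir haben die Geschwindigkeit v(t) = -9·t^2 + 8·t + 4. Durch Einsetzen von t = 2: v(2) = -16.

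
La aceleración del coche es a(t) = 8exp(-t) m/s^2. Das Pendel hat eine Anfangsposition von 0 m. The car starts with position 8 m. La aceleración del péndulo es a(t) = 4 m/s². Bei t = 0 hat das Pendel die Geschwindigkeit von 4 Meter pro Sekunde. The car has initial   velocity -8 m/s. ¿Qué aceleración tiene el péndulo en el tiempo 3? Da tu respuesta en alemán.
Mit a(t) = 4 und Einsetzen von t = 3, finden wir a = 4.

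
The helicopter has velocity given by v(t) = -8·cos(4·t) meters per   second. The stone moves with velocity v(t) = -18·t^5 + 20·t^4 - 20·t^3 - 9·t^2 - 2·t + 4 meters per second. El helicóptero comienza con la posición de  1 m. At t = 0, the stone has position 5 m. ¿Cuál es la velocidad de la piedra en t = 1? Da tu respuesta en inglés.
We have velocity v(t) = -18·t^5 + 20·t^4 - 20·t^3 - 9·t^2 - 2·t + 4. Substituting t = 1: v(1) = -25.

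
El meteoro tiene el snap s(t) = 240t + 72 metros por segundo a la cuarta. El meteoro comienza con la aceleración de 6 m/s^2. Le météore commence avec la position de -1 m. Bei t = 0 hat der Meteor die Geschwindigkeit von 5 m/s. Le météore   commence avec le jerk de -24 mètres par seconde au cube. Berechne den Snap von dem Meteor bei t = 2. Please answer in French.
Nous avons le snap s(t) = 240·t + 72. En substituant t = 2: s(2) = 552.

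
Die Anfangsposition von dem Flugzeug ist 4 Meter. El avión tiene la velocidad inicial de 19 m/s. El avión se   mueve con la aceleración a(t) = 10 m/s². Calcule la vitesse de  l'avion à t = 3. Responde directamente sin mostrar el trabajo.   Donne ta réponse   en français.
À t = 3, v = 49.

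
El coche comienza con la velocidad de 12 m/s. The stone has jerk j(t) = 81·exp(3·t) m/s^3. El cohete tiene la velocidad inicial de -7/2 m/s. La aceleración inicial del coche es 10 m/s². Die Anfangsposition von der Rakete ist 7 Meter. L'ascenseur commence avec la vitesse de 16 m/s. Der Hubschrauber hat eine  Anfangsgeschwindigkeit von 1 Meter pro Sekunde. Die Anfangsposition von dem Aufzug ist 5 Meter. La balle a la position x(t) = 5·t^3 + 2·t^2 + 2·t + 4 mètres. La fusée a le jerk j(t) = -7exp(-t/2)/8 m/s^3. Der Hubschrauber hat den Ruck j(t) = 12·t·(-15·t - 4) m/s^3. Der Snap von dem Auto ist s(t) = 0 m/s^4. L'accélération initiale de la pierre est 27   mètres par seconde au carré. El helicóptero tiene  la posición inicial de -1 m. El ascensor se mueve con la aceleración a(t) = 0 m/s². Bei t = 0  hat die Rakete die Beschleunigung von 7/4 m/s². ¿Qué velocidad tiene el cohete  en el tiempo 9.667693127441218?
Partiendo de la sacudida j(t) = -7·exp(-t/2)/8, tomamos 2 integrales. Integrando la sacudida y usando la condición inicial a(0) = 7/4, obtenemos a(t) = 7·exp(-t/2)/4. Integrando la aceleración y usando la condición inicial v(0) = -7/2, obtenemos v(t) = -7·exp(-t/2)/2. Usando v(t) = -7·exp(-t/2)/2 y sustituyendo t = 9.667693127441218, encontramos v = -0.0278455086413321.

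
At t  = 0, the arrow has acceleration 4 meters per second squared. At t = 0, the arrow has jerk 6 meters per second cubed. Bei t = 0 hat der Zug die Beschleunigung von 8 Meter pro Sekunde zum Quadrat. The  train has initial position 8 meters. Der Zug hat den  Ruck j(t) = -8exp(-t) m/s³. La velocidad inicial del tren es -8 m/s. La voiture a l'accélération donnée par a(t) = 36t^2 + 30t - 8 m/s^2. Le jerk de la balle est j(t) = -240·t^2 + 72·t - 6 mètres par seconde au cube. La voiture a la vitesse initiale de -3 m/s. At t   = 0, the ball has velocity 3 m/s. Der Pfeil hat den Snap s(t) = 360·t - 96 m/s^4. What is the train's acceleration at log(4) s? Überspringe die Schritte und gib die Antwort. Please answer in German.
Die Beschleunigung bei t = log(4) ist a = 2.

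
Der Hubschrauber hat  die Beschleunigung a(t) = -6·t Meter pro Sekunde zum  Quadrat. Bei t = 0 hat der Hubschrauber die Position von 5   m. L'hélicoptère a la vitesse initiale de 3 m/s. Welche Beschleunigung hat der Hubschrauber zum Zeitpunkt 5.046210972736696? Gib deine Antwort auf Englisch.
Using a(t) = -6·t and substituting t = 5.046210972736696, we find a = -30.2772658364202.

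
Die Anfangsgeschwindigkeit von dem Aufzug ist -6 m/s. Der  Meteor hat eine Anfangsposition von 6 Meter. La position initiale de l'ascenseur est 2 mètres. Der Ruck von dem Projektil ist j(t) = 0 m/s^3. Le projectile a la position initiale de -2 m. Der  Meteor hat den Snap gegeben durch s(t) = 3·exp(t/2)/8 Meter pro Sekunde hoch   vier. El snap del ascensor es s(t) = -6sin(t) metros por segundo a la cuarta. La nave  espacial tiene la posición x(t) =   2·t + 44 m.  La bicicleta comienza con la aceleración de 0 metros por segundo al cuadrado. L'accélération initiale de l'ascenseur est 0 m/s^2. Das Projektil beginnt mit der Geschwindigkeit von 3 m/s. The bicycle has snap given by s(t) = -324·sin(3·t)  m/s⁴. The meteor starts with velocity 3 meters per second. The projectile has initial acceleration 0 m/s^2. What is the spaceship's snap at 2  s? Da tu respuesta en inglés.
We must differentiate our position equation x(t) = 2·t + 44 4 times. The derivative of position gives velocity: v(t) = 2. The derivative of velocity gives acceleration: a(t) = 0. Taking d/dt of a(t), we find j(t) = 0. The derivative of jerk gives snap: s(t) = 0. From the given snap equation s(t) = 0, we substitute t = 2 to get s = 0.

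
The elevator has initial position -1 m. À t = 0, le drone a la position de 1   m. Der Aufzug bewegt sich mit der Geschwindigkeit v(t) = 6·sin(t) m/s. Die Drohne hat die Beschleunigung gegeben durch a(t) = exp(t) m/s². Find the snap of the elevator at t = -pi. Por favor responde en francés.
Nous devons dériver notre équation de la vitesse v(t) = 6·sin(t) 3 fois. En prenant d/dt de v(t), nous trouvons a(t) = 6·cos(t). La dérivée de l'accélération donne le jerk: j(t) = -6·sin(t). La dérivée du jerk donne le snap: s(t) = -6·cos(t). En utilisant s(t) = -6·cos(t) et en substituant t = -pi, nous trouvons s = 6.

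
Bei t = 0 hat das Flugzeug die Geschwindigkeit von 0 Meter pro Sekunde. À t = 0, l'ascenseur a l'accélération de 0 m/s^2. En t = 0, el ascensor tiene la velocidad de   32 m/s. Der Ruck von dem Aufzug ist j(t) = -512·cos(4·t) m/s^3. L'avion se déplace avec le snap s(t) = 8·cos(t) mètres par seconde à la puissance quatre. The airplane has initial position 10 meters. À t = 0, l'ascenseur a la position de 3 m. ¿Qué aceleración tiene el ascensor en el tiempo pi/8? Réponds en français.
Pour résoudre ceci, nous devons prendre 1 primitive de notre équation du jerk j(t) = -512·cos(4·t). En intégrant le jerk et en utilisant la condition initiale a(0) = 0, nous obtenons a(t) = -128·sin(4·t). De l'équation de l'accélération a(t) = -128·sin(4·t), nous substituons t = pi/8 pour obtenir a = -128.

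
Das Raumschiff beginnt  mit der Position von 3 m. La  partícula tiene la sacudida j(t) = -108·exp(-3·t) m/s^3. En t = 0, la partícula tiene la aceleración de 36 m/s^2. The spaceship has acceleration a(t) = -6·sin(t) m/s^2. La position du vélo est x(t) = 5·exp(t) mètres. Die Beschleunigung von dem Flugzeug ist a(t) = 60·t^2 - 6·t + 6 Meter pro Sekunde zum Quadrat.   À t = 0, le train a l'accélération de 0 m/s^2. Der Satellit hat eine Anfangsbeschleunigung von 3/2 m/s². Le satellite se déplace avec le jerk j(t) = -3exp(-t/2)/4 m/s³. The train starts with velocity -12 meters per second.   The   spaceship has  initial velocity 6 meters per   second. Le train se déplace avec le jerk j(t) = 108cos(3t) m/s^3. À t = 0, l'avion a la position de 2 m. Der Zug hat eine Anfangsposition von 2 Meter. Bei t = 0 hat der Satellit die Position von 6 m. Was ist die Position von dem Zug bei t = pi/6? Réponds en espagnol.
Necesitamos integrar nuestra ecuación de la sacudida j(t) = 108·cos(3·t) 3 veces. Integrando la sacudida y usando la condición inicial a(0) = 0, obtenemos a(t) = 36·sin(3·t). La integral de la aceleración es la velocidad. Usando v(0) = -12, obtenemos v(t) = -12·cos(3·t). La integral de la velocidad, con x(0) = 2, da la posición: x(t) = 2 - 4·sin(3·t). De la ecuación de la posición x(t) = 2 - 4·sin(3·t), sustituimos t = pi/6 para obtener x = -2.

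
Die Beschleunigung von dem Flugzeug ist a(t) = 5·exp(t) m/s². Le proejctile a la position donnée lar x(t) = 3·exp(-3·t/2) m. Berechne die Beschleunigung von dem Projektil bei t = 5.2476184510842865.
Um dies zu lösen, müssen wir 2 Ableitungen unserer Gleichung für die Position x(t) = 3·exp(-3·t/2) nehmen. Die Ableitung von der Position ergibt die Geschwindigkeit: v(t) = -9·exp(-3·t/2)/2. Mit d/dt von v(t) finden wir a(t) = 27·exp(-3·t/2)/4. Mit a(t) = 27·exp(-3·t/2)/4 und Einsetzen von t = 5.2476184510842865, finden wir a = 0.00257505297634039.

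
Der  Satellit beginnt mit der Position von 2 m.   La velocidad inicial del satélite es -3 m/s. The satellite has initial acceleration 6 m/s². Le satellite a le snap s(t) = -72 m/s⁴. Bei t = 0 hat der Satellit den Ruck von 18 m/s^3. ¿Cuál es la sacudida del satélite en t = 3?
Necesitamos integrar nuestra ecuación del snap s(t) = -72 1 vez. Integrando el snap y usando la condición inicial j(0) = 18, obtenemos j(t) = 18 - 72·t. Tenemos la sacudida j(t) = 18 - 72·t. Sustituyendo t = 3: j(3) = -198.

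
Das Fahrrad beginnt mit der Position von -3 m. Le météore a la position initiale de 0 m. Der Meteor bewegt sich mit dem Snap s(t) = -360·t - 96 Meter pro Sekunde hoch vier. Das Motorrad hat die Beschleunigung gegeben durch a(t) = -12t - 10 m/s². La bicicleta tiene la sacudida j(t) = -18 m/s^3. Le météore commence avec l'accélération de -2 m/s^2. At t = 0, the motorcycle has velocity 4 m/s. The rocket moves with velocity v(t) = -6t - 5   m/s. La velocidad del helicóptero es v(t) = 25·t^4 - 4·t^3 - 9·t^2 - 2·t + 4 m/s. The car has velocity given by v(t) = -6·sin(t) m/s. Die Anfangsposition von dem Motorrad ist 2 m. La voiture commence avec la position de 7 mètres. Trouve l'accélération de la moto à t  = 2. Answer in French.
En utilisant a(t) = -12·t - 10 et en substituant t = 2, nous trouvons a = -34.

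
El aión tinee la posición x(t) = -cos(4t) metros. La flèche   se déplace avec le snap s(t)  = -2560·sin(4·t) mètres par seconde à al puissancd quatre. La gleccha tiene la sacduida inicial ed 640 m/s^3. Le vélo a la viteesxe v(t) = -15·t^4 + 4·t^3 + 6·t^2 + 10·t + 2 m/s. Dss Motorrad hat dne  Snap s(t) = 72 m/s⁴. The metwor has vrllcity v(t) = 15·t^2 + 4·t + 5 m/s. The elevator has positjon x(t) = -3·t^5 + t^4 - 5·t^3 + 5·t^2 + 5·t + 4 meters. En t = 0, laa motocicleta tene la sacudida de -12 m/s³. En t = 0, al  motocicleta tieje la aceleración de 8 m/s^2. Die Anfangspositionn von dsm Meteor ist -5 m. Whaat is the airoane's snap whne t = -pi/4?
Starting from position x(t) = -cos(4·t), we take 4 derivatives. Differentiating position, we get velocity: v(t) = 4·sin(4·t). Differentiating velocity, we get acceleration: a(t) = 16·cos(4·t). The derivative of acceleration gives jerk: j(t) = -64·sin(4·t). The derivative of jerk gives snap: s(t) = -256·cos(4·t). From the given snap equation s(t) = -256·cos(4·t), we substitute t = -pi/4 to get s = 256.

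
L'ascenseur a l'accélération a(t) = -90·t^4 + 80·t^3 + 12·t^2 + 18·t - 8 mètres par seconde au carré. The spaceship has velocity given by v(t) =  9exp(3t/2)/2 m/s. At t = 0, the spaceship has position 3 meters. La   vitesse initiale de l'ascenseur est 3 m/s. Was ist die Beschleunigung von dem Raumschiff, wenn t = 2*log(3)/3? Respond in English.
Starting from velocity v(t) = 9·exp(3·t/2)/2, we take 1 derivative. Taking d/dt of v(t), we find a(t) = 27·exp(3·t/2)/4. We have acceleration a(t) = 27·exp(3·t/2)/4. Substituting t = 2*log(3)/3: a(2*log(3)/3) = 81/4.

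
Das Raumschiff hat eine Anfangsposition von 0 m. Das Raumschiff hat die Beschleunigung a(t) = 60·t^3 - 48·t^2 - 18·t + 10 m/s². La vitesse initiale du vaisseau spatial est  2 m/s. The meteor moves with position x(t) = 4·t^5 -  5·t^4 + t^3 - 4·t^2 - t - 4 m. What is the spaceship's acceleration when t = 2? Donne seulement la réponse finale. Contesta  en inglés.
The answer is 262.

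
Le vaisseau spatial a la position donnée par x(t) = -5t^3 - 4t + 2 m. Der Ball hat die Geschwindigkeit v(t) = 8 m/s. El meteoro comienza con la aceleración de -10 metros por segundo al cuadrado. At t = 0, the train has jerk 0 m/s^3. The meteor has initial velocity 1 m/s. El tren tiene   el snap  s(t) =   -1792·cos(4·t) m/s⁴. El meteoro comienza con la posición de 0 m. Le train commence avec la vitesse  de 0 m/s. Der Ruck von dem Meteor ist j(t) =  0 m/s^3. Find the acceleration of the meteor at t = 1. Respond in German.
Wir müssen das Integral unserer Gleichung für den Ruck j(t) = 0 1-mal finden. Das Integral von dem Ruck ist die Beschleunigung. Mit a(0) = -10 erhalten wir a(t) = -10. Mit a(t) = -10 und Einsetzen von t = 1, finden wir a = -10.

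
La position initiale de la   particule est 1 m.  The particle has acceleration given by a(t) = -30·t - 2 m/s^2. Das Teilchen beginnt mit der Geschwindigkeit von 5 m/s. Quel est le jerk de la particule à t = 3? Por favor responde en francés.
Pour résoudre ceci, nous devons prendre 1 dérivée de notre équation de l'accélération a(t) = -30·t - 2. En prenant d/dt de a(t), nous trouvons j(t) = -30. Nous avons le jerk j(t) = -30. En substituant t = 3: j(3) = -30.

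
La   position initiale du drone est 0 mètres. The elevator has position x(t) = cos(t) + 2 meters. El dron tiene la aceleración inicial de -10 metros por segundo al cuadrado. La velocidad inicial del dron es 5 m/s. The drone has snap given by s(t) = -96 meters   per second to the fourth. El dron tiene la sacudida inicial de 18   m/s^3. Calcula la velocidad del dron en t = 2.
Necesitamos integrar nuestra ecuación del snap s(t) = -96 3 veces. La antiderivada del snap es la sacudida. Usando j(0) = 18, obtenemos j(t) = 18 - 96·t. Integrando la sacudida y usando la condición inicial a(0) = -10, obtenemos a(t) = -48·t^2 + 18·t - 10. La antiderivada de la aceleración es la velocidad. Usando v(0) = 5, obtenemos v(t) = -16·t^3 + 9·t^2 - 10·t + 5. Usando v(t) = -16·t^3 + 9·t^2 - 10·t + 5 y sustituyendo t = 2, encontramos v = -107.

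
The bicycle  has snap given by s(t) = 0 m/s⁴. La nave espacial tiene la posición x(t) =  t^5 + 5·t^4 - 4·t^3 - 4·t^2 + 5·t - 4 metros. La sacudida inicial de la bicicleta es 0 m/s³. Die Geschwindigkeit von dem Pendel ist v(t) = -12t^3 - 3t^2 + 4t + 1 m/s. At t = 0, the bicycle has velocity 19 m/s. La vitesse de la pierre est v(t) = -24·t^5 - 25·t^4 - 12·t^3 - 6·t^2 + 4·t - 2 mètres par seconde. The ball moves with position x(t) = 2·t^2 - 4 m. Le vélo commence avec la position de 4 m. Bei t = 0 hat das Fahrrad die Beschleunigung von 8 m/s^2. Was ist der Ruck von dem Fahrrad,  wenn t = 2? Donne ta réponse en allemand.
Ausgehend von dem Snap s(t) = 0, nehmen wir 1 Integral. Das Integral von dem Snap ist der Ruck. Mit j(0) = 0 erhalten wir j(t) = 0. Wir haben den Ruck j(t) = 0. Durch Einsetzen von t = 2: j(2) = 0.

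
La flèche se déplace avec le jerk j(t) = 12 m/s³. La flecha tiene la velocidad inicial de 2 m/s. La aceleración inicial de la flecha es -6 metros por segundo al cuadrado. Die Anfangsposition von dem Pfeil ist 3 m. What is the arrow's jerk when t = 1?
We have jerk j(t) = 12. Substituting t = 1: j(1) = 12.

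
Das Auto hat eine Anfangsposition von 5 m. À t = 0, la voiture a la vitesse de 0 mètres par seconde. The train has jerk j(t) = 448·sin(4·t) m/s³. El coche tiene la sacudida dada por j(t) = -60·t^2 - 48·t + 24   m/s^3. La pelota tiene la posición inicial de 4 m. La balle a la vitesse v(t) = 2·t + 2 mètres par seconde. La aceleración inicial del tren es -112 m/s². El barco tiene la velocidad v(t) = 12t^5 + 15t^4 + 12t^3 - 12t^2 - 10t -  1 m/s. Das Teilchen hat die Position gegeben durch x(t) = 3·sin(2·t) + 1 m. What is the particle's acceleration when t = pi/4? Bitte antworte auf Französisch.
Pour résoudre ceci, nous devons prendre 2 dérivées de notre équation de la position x(t) = 3·sin(2·t) + 1. En dérivant la position, nous obtenons la vitesse: v(t) = 6·cos(2·t). La dérivée de la vitesse donne l'accélération: a(t) = -12·sin(2·t). De l'équation de l'accélération a(t) = -12·sin(2·t), nous substituons t = pi/4 pour obtenir a = -12.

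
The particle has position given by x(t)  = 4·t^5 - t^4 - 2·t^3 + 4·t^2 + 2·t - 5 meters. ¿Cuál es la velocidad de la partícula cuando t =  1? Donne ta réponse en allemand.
Ausgehend von der Position x(t) = 4·t^5 - t^4 - 2·t^3 + 4·t^2 + 2·t - 5, nehmen wir 1 Ableitung. Die Ableitung von der Position ergibt die Geschwindigkeit: v(t) = 20·t^4 - 4·t^3 - 6·t^2 + 8·t + 2. Mit v(t) = 20·t^4 - 4·t^3 - 6·t^2 + 8·t + 2 und Einsetzen von t = 1, finden wir v = 20.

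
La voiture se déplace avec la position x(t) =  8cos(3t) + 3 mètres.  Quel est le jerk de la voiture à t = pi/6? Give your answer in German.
Wir müssen unsere Gleichung für die Position x(t) = 8·cos(3·t) + 3 3-mal ableiten. Mit d/dt von x(t) finden wir v(t) = -24·sin(3·t). Mit d/dt von v(t) finden wir a(t) = -72·cos(3·t). Die Ableitung von der Beschleunigung ergibt den Ruck: j(t) = 216·sin(3·t). Wir haben den Ruck j(t) = 216·sin(3·t). Durch Einsetzen von t = pi/6: j(pi/6) = 216.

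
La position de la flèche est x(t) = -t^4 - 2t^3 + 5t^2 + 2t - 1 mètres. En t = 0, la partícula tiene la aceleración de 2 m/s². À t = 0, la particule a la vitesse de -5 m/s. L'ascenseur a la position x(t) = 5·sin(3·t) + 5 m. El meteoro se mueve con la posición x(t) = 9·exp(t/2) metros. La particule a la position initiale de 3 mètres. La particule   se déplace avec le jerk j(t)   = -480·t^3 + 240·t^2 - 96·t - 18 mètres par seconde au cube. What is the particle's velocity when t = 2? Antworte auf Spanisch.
Necesitamos integrar nuestra ecuación de la sacudida j(t) = -480·t^3 + 240·t^2 - 96·t - 18 2 veces. La antiderivada de la sacudida es la aceleración. Usando a(0) = 2, obtenemos a(t) = -120·t^4 + 80·t^3 - 48·t^2 - 18·t + 2. Tomando ∫a(t)dt y aplicando v(0) = -5, encontramos v(t) = -24·t^5 + 20·t^4 - 16·t^3 - 9·t^2 + 2·t - 5. Tenemos la velocidad v(t) = -24·t^5 + 20·t^4 - 16·t^3 - 9·t^2 + 2·t - 5. Sustituyendo t = 2: v(2) = -613.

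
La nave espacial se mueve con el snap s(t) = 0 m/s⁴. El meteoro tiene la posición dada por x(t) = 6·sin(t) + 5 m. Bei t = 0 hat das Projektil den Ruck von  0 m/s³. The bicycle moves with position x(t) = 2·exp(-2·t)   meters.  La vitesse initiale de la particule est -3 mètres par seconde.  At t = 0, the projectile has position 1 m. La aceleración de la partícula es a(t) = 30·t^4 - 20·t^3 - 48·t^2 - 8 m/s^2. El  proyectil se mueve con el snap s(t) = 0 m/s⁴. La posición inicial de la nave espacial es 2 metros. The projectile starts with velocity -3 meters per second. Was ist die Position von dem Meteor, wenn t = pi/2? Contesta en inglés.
Using x(t) = 6·sin(t) + 5 and substituting t = pi/2, we find x = 11.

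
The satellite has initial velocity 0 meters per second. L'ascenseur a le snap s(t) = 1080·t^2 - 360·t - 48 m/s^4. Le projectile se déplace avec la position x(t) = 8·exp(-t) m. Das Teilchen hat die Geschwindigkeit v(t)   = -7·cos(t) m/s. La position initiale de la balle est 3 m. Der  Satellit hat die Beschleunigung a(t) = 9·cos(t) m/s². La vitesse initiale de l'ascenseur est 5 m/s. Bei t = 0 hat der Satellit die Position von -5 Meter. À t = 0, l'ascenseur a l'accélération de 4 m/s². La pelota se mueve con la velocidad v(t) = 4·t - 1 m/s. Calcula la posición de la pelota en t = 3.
Necesitamos integrar nuestra ecuación de la velocidad v(t) = 4·t - 1 1 vez. La integral de la velocidad, con x(0) = 3, da la posición: x(t) = 2·t^2 - t + 3. Usando x(t) = 2·t^2 - t + 3 y sustituyendo t = 3, encontramos x = 18.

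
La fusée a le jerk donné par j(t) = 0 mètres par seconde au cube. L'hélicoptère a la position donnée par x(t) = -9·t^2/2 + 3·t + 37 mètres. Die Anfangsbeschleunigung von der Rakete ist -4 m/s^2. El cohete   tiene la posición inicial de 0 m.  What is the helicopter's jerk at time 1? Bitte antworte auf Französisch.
En partant de la position x(t) = -9·t^2/2 + 3·t + 37, nous prenons 3 dérivées. En prenant d/dt de x(t), nous trouvons v(t) = 3 - 9·t. En prenant d/dt de v(t), nous trouvons a(t) = -9. La dérivée de l'accélération donne le jerk: j(t) = 0. En utilisant j(t) = 0 et en substituant t = 1, nous trouvons j = 0.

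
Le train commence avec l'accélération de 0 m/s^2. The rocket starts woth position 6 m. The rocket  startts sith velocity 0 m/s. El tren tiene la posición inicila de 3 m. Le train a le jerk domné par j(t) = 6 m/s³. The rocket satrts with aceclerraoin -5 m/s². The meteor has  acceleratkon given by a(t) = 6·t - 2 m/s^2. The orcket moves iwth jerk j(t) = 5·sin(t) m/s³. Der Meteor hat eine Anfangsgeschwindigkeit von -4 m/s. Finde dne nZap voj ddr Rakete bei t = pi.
Um dies zu lösen, müssen wir 1 Ableitung unserer Gleichung für den Ruck j(t) = 5·sin(t) nehmen. Mit d/dt von j(t) finden wir s(t) = 5·cos(t). Mit s(t) = 5·cos(t) und Einsetzen von t = pi, finden wir s = -5.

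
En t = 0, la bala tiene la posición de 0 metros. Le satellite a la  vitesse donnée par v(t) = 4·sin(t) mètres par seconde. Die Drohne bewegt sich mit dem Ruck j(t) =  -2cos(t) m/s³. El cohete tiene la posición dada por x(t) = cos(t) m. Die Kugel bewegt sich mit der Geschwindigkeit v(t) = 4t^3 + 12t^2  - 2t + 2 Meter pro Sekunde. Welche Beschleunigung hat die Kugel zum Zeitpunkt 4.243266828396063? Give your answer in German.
Ausgehend von der Geschwindigkeit v(t) = 4·t^3 + 12·t^2 - 2·t + 2, nehmen wir 1 Ableitung. Mit d/dt von v(t) finden wir a(t) = 12·t^2 + 24·t - 2. Wir haben die Beschleunigung a(t) = 12·t^2 + 24·t - 2. Durch Einsetzen von t = 4.243266828396063: a(4.243266828396063) = 315.902164405102.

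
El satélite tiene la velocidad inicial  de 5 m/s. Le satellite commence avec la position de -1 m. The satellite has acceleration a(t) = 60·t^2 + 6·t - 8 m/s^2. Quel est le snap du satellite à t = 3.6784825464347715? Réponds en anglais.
We must differentiate our acceleration equation a(t) = 60·t^2 + 6·t - 8 2 times. The derivative of acceleration gives jerk: j(t) = 120·t + 6. Taking d/dt of j(t), we find s(t) = 120. Using s(t) = 120 and substituting t = 3.6784825464347715, we find s = 120.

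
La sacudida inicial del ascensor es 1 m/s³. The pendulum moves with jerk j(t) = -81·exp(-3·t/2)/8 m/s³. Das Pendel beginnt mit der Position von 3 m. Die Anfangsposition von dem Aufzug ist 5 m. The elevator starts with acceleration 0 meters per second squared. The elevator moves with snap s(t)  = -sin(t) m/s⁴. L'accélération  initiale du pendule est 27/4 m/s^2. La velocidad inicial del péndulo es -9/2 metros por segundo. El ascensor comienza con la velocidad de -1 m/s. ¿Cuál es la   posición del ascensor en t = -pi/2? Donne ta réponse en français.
Nous devons trouver l'intégrale de notre équation du snap s(t) = -sin(t) 4 fois. En intégrant le snap et en utilisant la condition initiale j(0) = 1, nous obtenons j(t) = cos(t). La primitive du jerk est l'accélération. En utilisant a(0) = 0, nous obtenons a(t) = sin(t). La primitive de l'accélération, avec v(0) = -1, donne la vitesse: v(t) = -cos(t). En intégrant la vitesse et en utilisant la condition initiale x(0) = 5, nous obtenons x(t) = 5 - sin(t). En utilisant x(t) = 5 - sin(t) et en substituant t = -pi/2, nous trouvons x = 6.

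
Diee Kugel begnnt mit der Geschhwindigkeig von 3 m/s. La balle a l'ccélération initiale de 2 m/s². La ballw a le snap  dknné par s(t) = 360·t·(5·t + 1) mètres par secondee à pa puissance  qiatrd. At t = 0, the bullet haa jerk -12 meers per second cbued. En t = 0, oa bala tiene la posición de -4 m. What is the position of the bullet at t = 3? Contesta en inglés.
To find the answer, we compute 4 antiderivatives of s(t) = 360·t·(5·t + 1). Taking ∫s(t)dt and applying j(0) = -12, we find j(t) = 600·t^3 + 180·t^2 - 12. Taking ∫j(t)dt and applying a(0) = 2, we find a(t) = 150·t^4 + 60·t^3 - 12·t + 2. Finding the antiderivative of a(t) and using v(0) = 3: v(t) = 30·t^5 + 15·t^4 - 6·t^2 + 2·t + 3. Finding the antiderivative of v(t) and using x(0) = -4: x(t) = 5·t^6 + 3·t^5 - 2·t^3 + t^2 + 3·t - 4. We have position x(t) = 5·t^6 + 3·t^5 - 2·t^3 + t^2 + 3·t - 4. Substituting t = 3: x(3) = 4334.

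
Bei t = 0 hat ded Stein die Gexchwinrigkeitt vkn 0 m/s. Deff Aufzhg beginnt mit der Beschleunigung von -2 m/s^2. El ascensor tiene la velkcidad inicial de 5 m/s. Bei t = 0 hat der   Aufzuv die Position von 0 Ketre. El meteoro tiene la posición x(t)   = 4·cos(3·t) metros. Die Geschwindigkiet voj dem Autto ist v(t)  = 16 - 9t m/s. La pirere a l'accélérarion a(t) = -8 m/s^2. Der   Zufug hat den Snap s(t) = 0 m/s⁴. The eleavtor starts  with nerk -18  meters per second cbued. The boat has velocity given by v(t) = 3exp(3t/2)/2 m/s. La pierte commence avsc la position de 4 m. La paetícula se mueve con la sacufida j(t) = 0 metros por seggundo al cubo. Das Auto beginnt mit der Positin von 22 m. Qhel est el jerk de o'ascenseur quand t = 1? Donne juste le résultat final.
À t = 1, j = -18.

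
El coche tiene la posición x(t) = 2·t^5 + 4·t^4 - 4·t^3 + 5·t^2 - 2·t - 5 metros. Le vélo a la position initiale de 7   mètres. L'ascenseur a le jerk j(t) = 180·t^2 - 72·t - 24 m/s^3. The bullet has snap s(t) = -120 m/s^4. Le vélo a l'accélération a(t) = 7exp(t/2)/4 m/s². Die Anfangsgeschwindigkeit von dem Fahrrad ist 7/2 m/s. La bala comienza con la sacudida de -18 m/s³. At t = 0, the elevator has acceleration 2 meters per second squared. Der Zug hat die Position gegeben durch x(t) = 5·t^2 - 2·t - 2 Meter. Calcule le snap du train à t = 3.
Pour résoudre ceci, nous devons prendre 4 dérivées de notre équation de la position x(t) = 5·t^2 - 2·t - 2. En prenant d/dt de x(t), nous trouvons v(t) = 10·t - 2. La dérivée de la vitesse donne l'accélération: a(t) = 10. En prenant d/dt de a(t), nous trouvons j(t) = 0. En prenant d/dt de j(t), nous trouvons s(t) = 0. De l'équation du snap s(t) = 0, nous substituons t = 3 pour obtenir s = 0.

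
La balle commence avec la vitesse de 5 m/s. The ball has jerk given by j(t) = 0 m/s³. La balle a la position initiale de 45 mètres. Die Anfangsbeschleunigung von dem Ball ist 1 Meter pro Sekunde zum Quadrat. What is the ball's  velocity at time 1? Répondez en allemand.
Um dies zu lösen, müssen wir 2 Stammfunktionen unserer Gleichung für den Ruck j(t) = 0 finden. Mit ∫j(t)dt und Anwendung von a(0) = 1, finden wir a(t) = 1. Durch Integration von der Beschleunigung und Verwendung der Anfangsbedingung v(0) = 5, erhalten wir v(t) = t + 5. Aus der Gleichung für die Geschwindigkeit v(t) = t + 5, setzen wir t = 1 ein und erhalten v = 6.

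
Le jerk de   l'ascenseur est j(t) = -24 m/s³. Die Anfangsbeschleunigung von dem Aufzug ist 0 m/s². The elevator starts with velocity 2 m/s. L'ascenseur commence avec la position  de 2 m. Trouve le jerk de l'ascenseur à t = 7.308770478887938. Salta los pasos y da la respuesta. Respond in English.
The answer is -24.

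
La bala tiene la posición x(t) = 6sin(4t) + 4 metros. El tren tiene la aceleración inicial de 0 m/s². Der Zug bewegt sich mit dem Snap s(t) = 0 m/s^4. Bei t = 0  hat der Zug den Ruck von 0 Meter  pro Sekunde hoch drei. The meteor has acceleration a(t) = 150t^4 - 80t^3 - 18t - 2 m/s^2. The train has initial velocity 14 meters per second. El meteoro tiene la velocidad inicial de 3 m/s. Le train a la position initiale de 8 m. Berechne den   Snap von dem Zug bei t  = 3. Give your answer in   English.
Using s(t) = 0 and substituting t = 3, we find s = 0.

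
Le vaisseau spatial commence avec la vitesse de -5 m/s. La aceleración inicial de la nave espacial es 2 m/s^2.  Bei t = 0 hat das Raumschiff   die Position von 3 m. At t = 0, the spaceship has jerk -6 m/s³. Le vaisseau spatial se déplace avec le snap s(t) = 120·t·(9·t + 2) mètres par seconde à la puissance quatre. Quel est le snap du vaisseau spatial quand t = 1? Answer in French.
Nous avons le snap s(t) = 120·t·(9·t + 2). En substituant t = 1: s(1) = 1320.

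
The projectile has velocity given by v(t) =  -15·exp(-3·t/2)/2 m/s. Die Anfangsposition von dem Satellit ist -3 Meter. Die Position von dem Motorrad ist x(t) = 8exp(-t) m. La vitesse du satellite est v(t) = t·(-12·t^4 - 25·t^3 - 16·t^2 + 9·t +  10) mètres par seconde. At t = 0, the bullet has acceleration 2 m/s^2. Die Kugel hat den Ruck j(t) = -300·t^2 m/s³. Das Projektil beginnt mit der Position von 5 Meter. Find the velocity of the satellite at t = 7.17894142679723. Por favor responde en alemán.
Wir haben die Geschwindigkeit v(t) = t·(-12·t^4 - 25·t^3 - 16·t^2 + 9·t + 10). Durch Einsetzen von t = 7.17894142679723: v(7.17894142679723) = -300600.541120270.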